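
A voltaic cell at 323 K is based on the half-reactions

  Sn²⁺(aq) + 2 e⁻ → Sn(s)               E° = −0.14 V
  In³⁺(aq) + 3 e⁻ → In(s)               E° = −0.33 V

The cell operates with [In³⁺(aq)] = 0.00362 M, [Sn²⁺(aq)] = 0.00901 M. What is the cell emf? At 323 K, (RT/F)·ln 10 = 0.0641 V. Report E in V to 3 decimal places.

Since E°(Sn²⁺/Sn) > E°(In³⁺/In), Sn²⁺/Sn serves as the cathode.
The standard potential is −0.14 − (−0.33) = +0.19 V and the balanced reaction transfers n = 6 electrons.
For the overall reaction 3 Sn²⁺(aq) + 2 In(s) → 3 Sn(s) + 2 In³⁺(aq), Q = [In³⁺(aq)]^2 / [Sn²⁺(aq)]^3 = 17.9, giving log Q = 1.253.
E = E° − (0.0641/n)·log Q = +0.19 − (0.0641/6)(1.253) = +0.177 V.

+0.177 V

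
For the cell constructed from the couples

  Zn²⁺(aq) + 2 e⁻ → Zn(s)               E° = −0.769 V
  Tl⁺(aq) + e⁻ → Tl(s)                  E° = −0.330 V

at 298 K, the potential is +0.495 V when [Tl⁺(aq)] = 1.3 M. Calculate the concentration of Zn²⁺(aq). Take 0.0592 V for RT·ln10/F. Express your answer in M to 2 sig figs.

0.022 M

Tl⁺/Tl is the cathode (higher E°); E°cell = −0.330 − (−0.769) = +0.439 V with n = 2.
Since E = E° − (0.0592/n)·log Q, log Q = n(E° − E)/0.0592 = −1.892.
Balancing electrons gives 2 Tl⁺(aq) + Zn(s) → 2 Tl(s) + Zn²⁺(aq); thus Q = [Zn²⁺(aq)] / [Tl⁺(aq)]^2.
Isolating [Zn²⁺(aq)] in Q = 10^{−1.892} yields log [Zn²⁺(aq)] = −1.664, i.e. 0.022 M.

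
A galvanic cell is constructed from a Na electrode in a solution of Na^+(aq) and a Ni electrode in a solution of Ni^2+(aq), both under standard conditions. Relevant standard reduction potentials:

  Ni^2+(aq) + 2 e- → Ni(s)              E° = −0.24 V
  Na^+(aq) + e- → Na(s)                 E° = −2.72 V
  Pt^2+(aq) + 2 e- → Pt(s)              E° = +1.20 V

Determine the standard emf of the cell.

The Ni²⁺/Ni couple has the higher E°, so Ni ion is reduced (cathode) and Na is oxidized (anode).
E°cell = E°(cathode) − E°(anode) = −0.24 − (−2.72) = +2.48 V.

+2.48 V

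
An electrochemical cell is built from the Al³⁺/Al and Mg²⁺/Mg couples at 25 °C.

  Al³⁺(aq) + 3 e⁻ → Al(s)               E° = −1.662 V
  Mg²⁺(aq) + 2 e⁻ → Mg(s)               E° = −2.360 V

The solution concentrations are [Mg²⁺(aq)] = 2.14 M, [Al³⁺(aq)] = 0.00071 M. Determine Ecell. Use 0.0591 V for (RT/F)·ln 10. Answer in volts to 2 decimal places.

+0.63 V

Since E°(Al³⁺/Al) > E°(Mg²⁺/Mg), Al³⁺/Al serves as the cathode.
E°cell = −1.662 − (−2.360) = +0.698 V, with n = 6 electrons transferred.
The balanced reaction is 2 Al³⁺(aq) + 3 Mg(s) → 2 Al(s) + 3 Mg²⁺(aq), so Q = [Mg²⁺(aq)]^3 / [Al³⁺(aq)]^2 = 1.94×10^7 and log Q = 7.289.
E = E° − (0.0591/n)·log Q = +0.698 − (0.0591/6)(7.289) = +0.63 V.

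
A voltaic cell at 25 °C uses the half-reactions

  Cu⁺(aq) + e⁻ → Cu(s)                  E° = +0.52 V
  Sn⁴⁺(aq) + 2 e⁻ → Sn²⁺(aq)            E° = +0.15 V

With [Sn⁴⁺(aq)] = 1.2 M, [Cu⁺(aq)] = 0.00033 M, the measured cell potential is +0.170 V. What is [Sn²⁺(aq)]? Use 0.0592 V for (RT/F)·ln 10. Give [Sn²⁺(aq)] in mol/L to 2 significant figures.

The Cu⁺/Cu couple has the larger reduction potential, so it is the cathode: E°cell = +0.52 − (+0.15) = +0.37 V and n = 2.
Rearranging E = E° − (0.0592/n)·log Q gives log Q = 2(+0.37 − (+0.170))/0.0592 = 6.757.
The balanced reaction is 2 Cu⁺(aq) + Sn²⁺(aq) → 2 Cu(s) + Sn⁴⁺(aq), so Q = [Sn⁴⁺(aq)] / ([Cu⁺(aq)]^2·[Sn²⁺(aq)]).
Substituting the known concentrations and solving, log [Sn²⁺(aq)] = 0.285 and [Sn²⁺(aq)] = 1.9 M.

1.9 M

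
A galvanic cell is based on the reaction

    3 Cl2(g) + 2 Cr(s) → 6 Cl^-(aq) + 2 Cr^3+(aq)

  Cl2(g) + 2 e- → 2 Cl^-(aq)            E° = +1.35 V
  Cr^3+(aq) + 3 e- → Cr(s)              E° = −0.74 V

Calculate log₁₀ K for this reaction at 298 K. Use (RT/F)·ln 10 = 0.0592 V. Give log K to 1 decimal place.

The Cl₂/Cl⁻ couple is reduced (cathode); E°cell = +1.35 − (−0.74) = +2.09 V with n = 6.
At equilibrium E = 0, so log K = nE°cell / 0.0592 = (6)(+2.09) / 0.0592 = 211.8.

log K = 211.8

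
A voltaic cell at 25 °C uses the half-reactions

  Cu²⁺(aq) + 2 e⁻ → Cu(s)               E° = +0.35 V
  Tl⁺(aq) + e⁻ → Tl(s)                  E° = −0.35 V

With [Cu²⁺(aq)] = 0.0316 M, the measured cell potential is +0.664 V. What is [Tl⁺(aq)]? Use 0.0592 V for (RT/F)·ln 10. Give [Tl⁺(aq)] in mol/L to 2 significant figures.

0.72 M

Cu²⁺/Cu is the cathode (higher E°); E°cell = +0.35 − (−0.35) = +0.70 V with n = 2.
Since E = E° − (0.0592/n)·log Q, log Q = n(E° − E)/0.0592 = 1.216.
For Cu²⁺(aq) + 2 Tl(s) → Cu(s) + 2 Tl⁺(aq), the reaction quotient is Q = [Tl⁺(aq)]^2 / [Cu²⁺(aq)].
Solving for the unknown gives log [Tl⁺(aq)] = −0.142, so [Tl⁺(aq)] ≈ 0.72 M.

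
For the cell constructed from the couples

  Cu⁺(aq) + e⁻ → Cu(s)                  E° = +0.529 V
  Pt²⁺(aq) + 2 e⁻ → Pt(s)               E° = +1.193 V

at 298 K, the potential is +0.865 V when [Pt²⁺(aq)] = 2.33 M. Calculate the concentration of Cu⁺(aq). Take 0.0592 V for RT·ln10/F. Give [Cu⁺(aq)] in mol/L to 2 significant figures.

0.00061 M

The Pt²⁺/Pt couple has the larger reduction potential, so it is the cathode: E°cell = +1.193 − (+0.529) = +0.664 V and n = 2.
From the Nernst equation, log Q = n(E° − E)/0.0592 = 2·(+0.664 − (+0.865))/0.0592 = −6.791.
Balancing electrons gives Pt²⁺(aq) + 2 Cu(s) → Pt(s) + 2 Cu⁺(aq); thus Q = [Cu⁺(aq)]^2 / [Pt²⁺(aq)].
Substituting the known concentrations and solving, log [Cu⁺(aq)] = −3.212 and [Cu⁺(aq)] = 0.00061 M.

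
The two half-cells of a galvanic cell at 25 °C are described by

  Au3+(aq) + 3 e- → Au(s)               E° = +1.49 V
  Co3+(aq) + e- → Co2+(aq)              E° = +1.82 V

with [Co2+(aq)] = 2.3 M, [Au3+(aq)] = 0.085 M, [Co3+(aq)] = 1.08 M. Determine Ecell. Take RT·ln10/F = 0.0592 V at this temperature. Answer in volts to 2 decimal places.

Since E°(Co³⁺/Co²⁺) > E°(Au³⁺/Au), Co³⁺/Co²⁺ serves as the cathode.
E°cell = E°cat − E°an = +1.82 − (+1.49) = +0.33 V; n = 3.
For the overall reaction 3 Co3+(aq) + Au(s) → 3 Co2+(aq) + Au3+(aq), Q = ([Co2+(aq)]^3·[Au3+(aq)]) / [Co3+(aq)]^3 = 0.821, giving log Q = −0.086.
E = E° − (0.0592/n)·log Q = +0.33 − (0.0592/3)(−0.086) = +0.33 V.

+0.33 V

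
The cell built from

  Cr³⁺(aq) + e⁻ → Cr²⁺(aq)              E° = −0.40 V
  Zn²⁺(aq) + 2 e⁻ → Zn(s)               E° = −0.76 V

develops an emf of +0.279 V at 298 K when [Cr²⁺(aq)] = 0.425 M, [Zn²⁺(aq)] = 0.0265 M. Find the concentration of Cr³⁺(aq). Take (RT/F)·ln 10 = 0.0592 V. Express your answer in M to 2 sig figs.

0.0030 M

Cr³⁺/Cr²⁺ is the cathode (higher E°); E°cell = −0.40 − (−0.76) = +0.36 V with n = 2.
Since E = E° − (0.0592/n)·log Q, log Q = n(E° − E)/0.0592 = 2.736.
Balancing electrons gives 2 Cr³⁺(aq) + Zn(s) → 2 Cr²⁺(aq) + Zn²⁺(aq); thus Q = ([Cr²⁺(aq)]^2·[Zn²⁺(aq)]) / [Cr³⁺(aq)]^2.
Isolating [Cr³⁺(aq)] in Q = 10^{2.736} yields log [Cr³⁺(aq)] = −2.528, i.e. 0.0030 M.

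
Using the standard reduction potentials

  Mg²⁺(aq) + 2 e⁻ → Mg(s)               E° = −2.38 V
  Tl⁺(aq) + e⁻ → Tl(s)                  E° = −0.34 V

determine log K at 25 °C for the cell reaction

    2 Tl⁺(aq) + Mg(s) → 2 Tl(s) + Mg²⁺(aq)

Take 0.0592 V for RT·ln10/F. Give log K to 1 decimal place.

log K = 68.9

The Tl⁺/Tl couple is reduced (cathode); E°cell = −0.34 − (−2.38) = +2.04 V with n = 2.
At equilibrium E = 0, so log K = nE°cell / 0.0592 = (2)(+2.04) / 0.0592 = 68.9.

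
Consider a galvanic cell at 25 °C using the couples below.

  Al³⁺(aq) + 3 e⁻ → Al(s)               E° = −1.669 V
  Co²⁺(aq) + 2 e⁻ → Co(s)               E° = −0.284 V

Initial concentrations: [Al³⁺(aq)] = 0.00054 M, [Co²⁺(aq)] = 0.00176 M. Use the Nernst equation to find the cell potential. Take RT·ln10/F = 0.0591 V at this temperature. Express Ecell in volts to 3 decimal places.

+1.368 V

Co²⁺/Co is reduced (cathode, E° = −0.284 V) and Al³⁺/Al is oxidized (anode).
The standard potential is −0.284 − (−1.669) = +1.385 V and the balanced reaction transfers n = 6 electrons.
For the overall reaction 3 Co²⁺(aq) + 2 Al(s) → 3 Co(s) + 2 Al³⁺(aq), Q = [Al³⁺(aq)]^2 / [Co²⁺(aq)]^3 = 53.5, giving log Q = 1.728.
Applying E = E° − (RT ln10/nF)·log Q gives +1.385 − (0.0591/6)(1.728) = +1.368 V.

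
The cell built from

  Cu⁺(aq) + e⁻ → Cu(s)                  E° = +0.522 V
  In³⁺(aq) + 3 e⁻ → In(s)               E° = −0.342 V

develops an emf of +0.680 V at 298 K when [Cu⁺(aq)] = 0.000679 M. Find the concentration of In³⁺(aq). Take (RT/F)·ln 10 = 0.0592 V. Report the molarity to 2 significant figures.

0.66 M

The Cu⁺/Cu couple has the larger reduction potential, so it is the cathode: E°cell = +0.522 − (−0.342) = +0.864 V and n = 3.
Rearranging E = E° − (0.0592/n)·log Q gives log Q = 3(+0.864 − (+0.680))/0.0592 = 9.324.
The balanced reaction is 3 Cu⁺(aq) + In(s) → 3 Cu(s) + In³⁺(aq), so Q = [In³⁺(aq)] / [Cu⁺(aq)]^3.
Substituting the known concentrations and solving, log [In³⁺(aq)] = −0.180 and [In³⁺(aq)] = 0.66 M.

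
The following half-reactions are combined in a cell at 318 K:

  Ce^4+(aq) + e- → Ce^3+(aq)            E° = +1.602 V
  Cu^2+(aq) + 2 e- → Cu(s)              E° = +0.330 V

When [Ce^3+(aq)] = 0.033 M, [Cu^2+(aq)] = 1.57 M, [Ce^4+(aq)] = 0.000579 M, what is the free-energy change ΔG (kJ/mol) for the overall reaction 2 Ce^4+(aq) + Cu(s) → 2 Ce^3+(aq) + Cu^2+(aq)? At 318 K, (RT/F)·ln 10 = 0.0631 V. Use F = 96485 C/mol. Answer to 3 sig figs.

−223 kJ/mol

E°cell = +1.602 − (+0.330) = +1.272 V; the balanced reaction transfers n = 2 electrons.
Q = ([Ce^3+(aq)]^2·[Cu^2+(aq)]) / [Ce^4+(aq)]^2 = 5.1×10^3, so log Q = 3.708 and E = +1.272 − (0.0631/2)(3.708) = +1.1550 V.
Then ΔG = −nFE = −2 × 96485 × +1.1550 J/mol = −223 kJ/mol.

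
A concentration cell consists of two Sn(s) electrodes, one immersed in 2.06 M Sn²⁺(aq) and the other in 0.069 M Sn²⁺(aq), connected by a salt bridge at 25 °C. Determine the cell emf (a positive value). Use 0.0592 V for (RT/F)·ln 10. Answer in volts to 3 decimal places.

0.044 V

For a concentration cell E°cell = 0, since both electrodes use the same couple.
The compartment with the higher Sn²⁺(aq) concentration (2.06 M) acts as the cathode; ions are reduced there and produced at the dilute (0.069 M) anode.
With n = 2, Ecell = −(0.0592/2)·log([dilute]/[conc]) = −(0.0592/2)·log(0.069/2.06) = +0.044 V.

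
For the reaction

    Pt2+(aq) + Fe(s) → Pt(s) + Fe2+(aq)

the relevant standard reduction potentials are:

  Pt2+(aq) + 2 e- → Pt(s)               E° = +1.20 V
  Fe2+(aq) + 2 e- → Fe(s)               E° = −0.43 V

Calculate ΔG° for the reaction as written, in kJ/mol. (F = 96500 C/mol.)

In the reaction as written Pt2+(aq) is reduced, so the Pt²⁺/Pt couple is the cathode and Fe²⁺/Fe is the anode.
E°cell = +1.20 − (−0.43) = +1.63 V; balancing electrons gives n = 2.
ΔG° = −nFE°cell = −(2)(96500)(+1.63) J/mol = −315 kJ/mol.

−315 kJ/mol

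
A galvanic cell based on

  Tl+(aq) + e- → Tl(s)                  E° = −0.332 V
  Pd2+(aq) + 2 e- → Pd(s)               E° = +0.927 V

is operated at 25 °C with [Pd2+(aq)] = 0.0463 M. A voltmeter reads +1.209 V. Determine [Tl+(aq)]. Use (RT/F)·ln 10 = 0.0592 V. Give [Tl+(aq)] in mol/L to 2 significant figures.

1.5 M

Pd²⁺/Pd is the cathode (higher E°); E°cell = +0.927 − (−0.332) = +1.259 V with n = 2.
Rearranging E = E° − (0.0592/n)·log Q gives log Q = 2(+1.259 − (+1.209))/0.0592 = 1.689.
Balancing electrons gives Pd2+(aq) + 2 Tl(s) → Pd(s) + 2 Tl+(aq); thus Q = [Tl+(aq)]^2 / [Pd2+(aq)].
Substituting the known concentrations and solving, log [Tl+(aq)] = 0.177 and [Tl+(aq)] = 1.5 M.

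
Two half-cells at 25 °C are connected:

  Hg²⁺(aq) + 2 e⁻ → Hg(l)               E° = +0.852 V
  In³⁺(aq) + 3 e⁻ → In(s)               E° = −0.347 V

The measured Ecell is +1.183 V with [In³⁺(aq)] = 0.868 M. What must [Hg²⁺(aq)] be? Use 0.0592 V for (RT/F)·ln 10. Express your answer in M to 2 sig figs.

0.26 M

Hg²⁺/Hg is the cathode (higher E°); E°cell = +0.852 − (−0.347) = +1.199 V with n = 6.
From the Nernst equation, log Q = n(E° − E)/0.0592 = 6·(+1.199 − (+1.183))/0.0592 = 1.622.
Balancing electrons gives 3 Hg²⁺(aq) + 2 In(s) → 3 Hg(l) + 2 In³⁺(aq); thus Q = [In³⁺(aq)]^2 / [Hg²⁺(aq)]^3.
Substituting the known concentrations and solving, log [Hg²⁺(aq)] = −0.582 and [Hg²⁺(aq)] = 0.26 M.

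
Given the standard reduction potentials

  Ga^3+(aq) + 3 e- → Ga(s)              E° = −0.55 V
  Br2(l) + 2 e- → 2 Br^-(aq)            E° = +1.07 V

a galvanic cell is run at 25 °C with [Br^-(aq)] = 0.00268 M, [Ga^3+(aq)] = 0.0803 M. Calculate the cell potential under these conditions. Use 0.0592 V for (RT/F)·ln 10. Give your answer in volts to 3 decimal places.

The Br₂/Br⁻ couple has the more positive E°, so it is the cathode; Ga³⁺/Ga is the anode.
E°cell = E°cat − E°an = +1.07 − (−0.55) = +1.62 V; n = 6.
The balanced reaction is 3 Br2(l) + 2 Ga(s) → 6 Br^-(aq) + 2 Ga^3+(aq), so Q = [Br^-(aq)]^6·[Ga^3+(aq)]^2 = 2.39×10^−18 and log Q = −17.622.
By the Nernst equation, E = +1.62 − (0.0592/6)·(−17.622) = +1.794 V.

+1.794 V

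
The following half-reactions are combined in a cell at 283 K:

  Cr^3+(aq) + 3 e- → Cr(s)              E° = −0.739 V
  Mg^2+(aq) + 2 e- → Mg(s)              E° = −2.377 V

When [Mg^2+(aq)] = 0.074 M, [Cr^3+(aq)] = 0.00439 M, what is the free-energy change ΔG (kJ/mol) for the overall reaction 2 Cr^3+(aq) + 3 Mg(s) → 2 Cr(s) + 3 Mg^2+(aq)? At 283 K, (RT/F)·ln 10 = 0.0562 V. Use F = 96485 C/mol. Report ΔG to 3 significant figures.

The standard cell potential is −0.739 − (−2.377) = +1.638 V, with n = 6 electrons in the balanced equation.
Here Q = [Mg^2+(aq)]^3 / [Cr^3+(aq)]^2 = 21 (log Q = 1.323), giving E = +1.638 − (0.0562/6)·(1.323) = +1.6256 V.
ΔG = −nFE = −(6)(96485)(+1.6256) J/mol = −941 kJ/mol.

−941 kJ/mol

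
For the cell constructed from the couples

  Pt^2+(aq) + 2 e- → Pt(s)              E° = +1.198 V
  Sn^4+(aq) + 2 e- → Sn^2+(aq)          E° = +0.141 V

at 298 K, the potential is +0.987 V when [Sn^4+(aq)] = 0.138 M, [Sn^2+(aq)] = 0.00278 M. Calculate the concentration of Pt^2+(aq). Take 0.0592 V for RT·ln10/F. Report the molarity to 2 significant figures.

0.21 M

With Pt²⁺/Pt at the cathode and Sn⁴⁺/Sn²⁺ at the anode, E°cell = +1.198 − (+0.141) = +1.057 V (n = 2).
From the Nernst equation, log Q = n(E° − E)/0.0592 = 2·(+1.057 − (+0.987))/0.0592 = 2.365.
Balancing electrons gives Pt^2+(aq) + Sn^2+(aq) → Pt(s) + Sn^4+(aq); thus Q = [Sn^4+(aq)] / ([Pt^2+(aq)]·[Sn^2+(aq)]).
Substituting the known concentrations and solving, log [Pt^2+(aq)] = −0.669 and [Pt^2+(aq)] = 0.21 M.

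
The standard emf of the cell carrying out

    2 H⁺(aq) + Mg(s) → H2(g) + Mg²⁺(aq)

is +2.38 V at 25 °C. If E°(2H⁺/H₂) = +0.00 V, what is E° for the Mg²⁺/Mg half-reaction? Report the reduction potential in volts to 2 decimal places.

In the reaction as written the 2H⁺/H₂ couple is reduced (cathode) and Mg²⁺/Mg is oxidized (anode), so E°cell = E°(2H⁺/H₂) − E°(Mg²⁺/Mg).
E°(Mg²⁺/Mg) = E°(cathode) − E°cell = +0.00 − (+2.38) = −2.38 V.

−2.38 V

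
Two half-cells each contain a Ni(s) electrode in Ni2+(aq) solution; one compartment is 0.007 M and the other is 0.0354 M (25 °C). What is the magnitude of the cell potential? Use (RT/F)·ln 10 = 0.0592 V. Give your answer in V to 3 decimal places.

0.021 V

For a concentration cell E°cell = 0, since both electrodes use the same couple.
The compartment with the higher Ni2+(aq) concentration (0.0354 M) acts as the cathode; ions are reduced there and produced at the dilute (0.007 M) anode.
With n = 2, Ecell = −(0.0592/2)·log([dilute]/[conc]) = −(0.0592/2)·log(0.007/0.0354) = +0.021 V.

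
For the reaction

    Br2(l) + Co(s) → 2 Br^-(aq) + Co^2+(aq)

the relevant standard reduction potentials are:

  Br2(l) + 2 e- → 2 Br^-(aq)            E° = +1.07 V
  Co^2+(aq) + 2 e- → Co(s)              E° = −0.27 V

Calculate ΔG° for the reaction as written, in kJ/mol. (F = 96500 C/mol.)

In the reaction as written Br2(l) is reduced, so the Br₂/Br⁻ couple is the cathode and Co²⁺/Co is the anode.
E°cell = +1.07 − (−0.27) = +1.34 V; balancing electrons gives n = 2.
ΔG° = −nFE°cell = −(2)(96500)(+1.34) J/mol = −259 kJ/mol.

−259 kJ/mol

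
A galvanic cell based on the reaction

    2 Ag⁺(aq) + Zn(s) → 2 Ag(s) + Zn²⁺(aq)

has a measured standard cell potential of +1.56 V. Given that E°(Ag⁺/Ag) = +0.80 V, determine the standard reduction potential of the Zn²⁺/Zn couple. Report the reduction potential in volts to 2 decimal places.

In the reaction as written the Ag⁺/Ag couple is reduced (cathode) and Zn²⁺/Zn is oxidized (anode), so E°cell = E°(Ag⁺/Ag) − E°(Zn²⁺/Zn).
E°(Zn²⁺/Zn) = E°(cathode) − E°cell = +0.80 − (+1.56) = −0.76 V.

−0.76 V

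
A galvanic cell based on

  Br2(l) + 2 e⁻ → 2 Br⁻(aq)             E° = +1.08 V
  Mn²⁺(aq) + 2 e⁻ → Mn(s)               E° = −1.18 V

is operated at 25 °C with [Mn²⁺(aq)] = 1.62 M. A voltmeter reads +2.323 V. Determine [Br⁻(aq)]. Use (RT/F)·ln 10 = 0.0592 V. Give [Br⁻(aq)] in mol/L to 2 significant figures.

0.068 M

The Br₂/Br⁻ couple has the larger reduction potential, so it is the cathode: E°cell = +1.08 − (−1.18) = +2.26 V and n = 2.
Since E = E° − (0.0592/n)·log Q, log Q = n(E° − E)/0.0592 = −2.128.
The balanced reaction is Br2(l) + Mn(s) → 2 Br⁻(aq) + Mn²⁺(aq), so Q = [Br⁻(aq)]^2·[Mn²⁺(aq)].
Substituting the known concentrations and solving, log [Br⁻(aq)] = −1.169 and [Br⁻(aq)] = 0.068 M.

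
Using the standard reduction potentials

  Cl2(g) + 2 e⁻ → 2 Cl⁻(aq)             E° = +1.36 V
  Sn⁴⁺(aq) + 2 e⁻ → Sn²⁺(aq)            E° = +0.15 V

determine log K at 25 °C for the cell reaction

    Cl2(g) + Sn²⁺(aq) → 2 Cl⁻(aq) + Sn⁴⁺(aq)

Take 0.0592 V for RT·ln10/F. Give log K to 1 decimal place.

log K = 40.9

The Cl₂/Cl⁻ couple is reduced (cathode); E°cell = +1.36 − (+0.15) = +1.21 V with n = 2.
At equilibrium E = 0, so log K = nE°cell / 0.0592 = (2)(+1.21) / 0.0592 = 40.9.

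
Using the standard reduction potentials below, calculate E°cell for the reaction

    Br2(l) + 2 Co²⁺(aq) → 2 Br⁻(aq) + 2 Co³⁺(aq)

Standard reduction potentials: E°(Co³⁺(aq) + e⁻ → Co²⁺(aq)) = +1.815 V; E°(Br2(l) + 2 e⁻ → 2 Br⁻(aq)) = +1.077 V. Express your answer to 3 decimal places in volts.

Br2(l) gains electrons, so the Br₂/Br⁻ couple is the cathode; the Co³⁺/Co²⁺ couple is the anode.
E°cell = E°(cathode) − E°(anode) = +1.077 − (+1.815) = −0.738 V.
The negative E°cell means the reaction is non-spontaneous in the direction written.

−0.738 V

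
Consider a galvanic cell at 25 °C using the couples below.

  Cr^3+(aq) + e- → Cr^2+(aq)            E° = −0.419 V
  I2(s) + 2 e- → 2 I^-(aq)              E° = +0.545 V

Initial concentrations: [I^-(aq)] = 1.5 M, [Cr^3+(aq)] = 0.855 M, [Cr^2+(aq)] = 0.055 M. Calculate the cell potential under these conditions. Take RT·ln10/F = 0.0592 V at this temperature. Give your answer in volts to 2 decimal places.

+0.88 V

Since E°(I₂/I⁻) > E°(Cr³⁺/Cr²⁺), I₂/I⁻ serves as the cathode.
E°cell = E°cat − E°an = +0.545 − (−0.419) = +0.964 V; n = 2.
For the overall reaction I2(s) + 2 Cr^2+(aq) → 2 I^-(aq) + 2 Cr^3+(aq), Q = ([I^-(aq)]^2·[Cr^3+(aq)]^2) / [Cr^2+(aq)]^2 = 544, giving log Q = 2.735.
Applying E = E° − (RT ln10/nF)·log Q gives +0.964 − (0.0592/2)(2.735) = +0.88 V.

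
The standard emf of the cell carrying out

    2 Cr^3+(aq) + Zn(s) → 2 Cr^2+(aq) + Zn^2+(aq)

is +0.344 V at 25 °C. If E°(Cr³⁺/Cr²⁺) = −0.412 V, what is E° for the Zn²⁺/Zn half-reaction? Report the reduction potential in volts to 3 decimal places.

−0.756 V

In the reaction as written the Cr³⁺/Cr²⁺ couple is reduced (cathode) and Zn²⁺/Zn is oxidized (anode), so E°cell = E°(Cr³⁺/Cr²⁺) − E°(Zn²⁺/Zn).
E°(Zn²⁺/Zn) = E°(cathode) − E°cell = −0.412 − (+0.344) = −0.756 V.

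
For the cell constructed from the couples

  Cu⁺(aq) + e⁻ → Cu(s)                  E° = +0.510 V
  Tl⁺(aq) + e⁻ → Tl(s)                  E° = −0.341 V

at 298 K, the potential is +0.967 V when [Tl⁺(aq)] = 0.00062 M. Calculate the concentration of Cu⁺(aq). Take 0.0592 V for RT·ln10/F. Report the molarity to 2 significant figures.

The Cu⁺/Cu couple has the larger reduction potential, so it is the cathode: E°cell = +0.510 − (−0.341) = +0.851 V and n = 1.
Rearranging E = E° − (0.0592/n)·log Q gives log Q = 1(+0.851 − (+0.967))/0.0592 = −1.959.
Balancing electrons gives Cu⁺(aq) + Tl(s) → Cu(s) + Tl⁺(aq); thus Q = [Tl⁺(aq)] / [Cu⁺(aq)].
Substituting the known concentrations and solving, log [Cu⁺(aq)] = −1.249 and [Cu⁺(aq)] = 0.056 M.

0.056 M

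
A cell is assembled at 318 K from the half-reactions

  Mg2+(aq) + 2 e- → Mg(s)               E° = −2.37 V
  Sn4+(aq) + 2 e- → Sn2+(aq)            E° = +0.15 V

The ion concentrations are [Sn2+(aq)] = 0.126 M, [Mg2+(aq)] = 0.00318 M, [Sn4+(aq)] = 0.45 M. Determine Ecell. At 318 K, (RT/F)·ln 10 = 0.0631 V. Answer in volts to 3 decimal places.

The Sn⁴⁺/Sn²⁺ couple has the more positive E°, so it is the cathode; Mg²⁺/Mg is the anode.
The standard potential is +0.15 − (−2.37) = +2.52 V and the balanced reaction transfers n = 2 electrons.
Balancing gives Sn4+(aq) + Mg(s) → Sn2+(aq) + Mg2+(aq); hence Q = ([Sn2+(aq)]·[Mg2+(aq)]) / [Sn4+(aq)] = 0.00089 (log Q = −3.050).
E = E° − (0.0631/n)·log Q = +2.52 − (0.0631/2)(−3.050) = +2.616 V.

+2.616 V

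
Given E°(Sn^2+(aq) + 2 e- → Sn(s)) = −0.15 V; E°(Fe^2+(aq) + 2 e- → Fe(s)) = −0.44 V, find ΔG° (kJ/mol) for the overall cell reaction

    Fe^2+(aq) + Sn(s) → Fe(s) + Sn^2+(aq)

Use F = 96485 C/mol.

+56.0 kJ/mol

In the reaction as written Fe^2+(aq) is reduced, so the Fe²⁺/Fe couple is the cathode and Sn²⁺/Sn is the anode.
E°cell = −0.44 − (−0.15) = −0.29 V; balancing electrons gives n = 2.
ΔG° = −nFE°cell = −(2)(96485)(−0.29) J/mol = +56.0 kJ/mol.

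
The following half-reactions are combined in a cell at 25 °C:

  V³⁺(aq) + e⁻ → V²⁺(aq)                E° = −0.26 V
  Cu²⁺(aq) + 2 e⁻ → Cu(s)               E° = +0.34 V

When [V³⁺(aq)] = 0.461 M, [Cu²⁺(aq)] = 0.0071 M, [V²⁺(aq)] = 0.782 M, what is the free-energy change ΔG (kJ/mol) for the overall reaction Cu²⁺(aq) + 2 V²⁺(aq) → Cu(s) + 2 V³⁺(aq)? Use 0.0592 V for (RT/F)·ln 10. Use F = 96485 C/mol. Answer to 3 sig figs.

−106 kJ/mol

With Cu²⁺/Cu reduced at the cathode, E°cell = +0.34 − (−0.26) = +0.60 V and n = 2.
Here Q = [V³⁺(aq)]^2 / ([Cu²⁺(aq)]·[V²⁺(aq)]^2) = 48.9 (log Q = 1.690), giving E = +0.60 − (0.0592/2)·(1.690) = +0.5500 V.
ΔG = −nFE = −(2)(96485)(+0.5500) J/mol = −106 kJ/mol.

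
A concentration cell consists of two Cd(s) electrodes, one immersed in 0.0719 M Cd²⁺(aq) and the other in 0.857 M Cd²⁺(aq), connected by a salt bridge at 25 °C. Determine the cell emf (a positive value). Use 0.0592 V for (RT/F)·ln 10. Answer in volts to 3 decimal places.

For a concentration cell E°cell = 0, since both electrodes use the same couple.
The compartment with the higher Cd²⁺(aq) concentration (0.857 M) acts as the cathode; ions are reduced there and produced at the dilute (0.0719 M) anode.
With n = 2, Ecell = −(0.0592/2)·log([dilute]/[conc]) = −(0.0592/2)·log(0.0719/0.857) = +0.032 V.

0.032 V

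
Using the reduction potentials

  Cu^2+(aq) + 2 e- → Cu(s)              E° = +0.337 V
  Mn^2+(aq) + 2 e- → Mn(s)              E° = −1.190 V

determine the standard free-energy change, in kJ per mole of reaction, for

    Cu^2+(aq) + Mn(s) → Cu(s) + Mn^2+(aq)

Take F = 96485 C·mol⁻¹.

In the reaction as written Cu^2+(aq) is reduced, so the Cu²⁺/Cu couple is the cathode and Mn²⁺/Mn is the anode.
E°cell = +0.337 − (−1.190) = +1.527 V; balancing electrons gives n = 2.
ΔG° = −nFE°cell = −(2)(96485)(+1.527) J/mol = −295 kJ/mol.

−295 kJ/mol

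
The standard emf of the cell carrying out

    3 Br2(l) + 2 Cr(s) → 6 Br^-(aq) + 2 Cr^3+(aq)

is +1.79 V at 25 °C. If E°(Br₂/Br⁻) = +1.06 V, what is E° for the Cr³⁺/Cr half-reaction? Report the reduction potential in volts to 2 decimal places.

In the reaction as written the Br₂/Br⁻ couple is reduced (cathode) and Cr³⁺/Cr is oxidized (anode), so E°cell = E°(Br₂/Br⁻) − E°(Cr³⁺/Cr).
E°(Cr³⁺/Cr) = E°(cathode) − E°cell = +1.06 − (+1.79) = −0.73 V.

−0.73 V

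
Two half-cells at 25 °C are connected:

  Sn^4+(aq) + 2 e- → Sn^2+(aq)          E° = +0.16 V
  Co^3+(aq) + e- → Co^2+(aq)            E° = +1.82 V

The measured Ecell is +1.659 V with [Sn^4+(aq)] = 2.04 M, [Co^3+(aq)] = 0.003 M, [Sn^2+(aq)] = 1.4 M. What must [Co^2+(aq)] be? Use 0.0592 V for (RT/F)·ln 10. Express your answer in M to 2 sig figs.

The Co³⁺/Co²⁺ couple has the larger reduction potential, so it is the cathode: E°cell = +1.82 − (+0.16) = +1.66 V and n = 2.
Since E = E° − (0.0592/n)·log Q, log Q = n(E° − E)/0.0592 = 0.034.
The balanced reaction is 2 Co^3+(aq) + Sn^2+(aq) → 2 Co^2+(aq) + Sn^4+(aq), so Q = ([Co^2+(aq)]^2·[Sn^4+(aq)]) / ([Co^3+(aq)]^2·[Sn^2+(aq)]).
Substituting the known concentrations and solving, log [Co^2+(aq)] = −2.588 and [Co^2+(aq)] = 0.0026 M.

0.0026 M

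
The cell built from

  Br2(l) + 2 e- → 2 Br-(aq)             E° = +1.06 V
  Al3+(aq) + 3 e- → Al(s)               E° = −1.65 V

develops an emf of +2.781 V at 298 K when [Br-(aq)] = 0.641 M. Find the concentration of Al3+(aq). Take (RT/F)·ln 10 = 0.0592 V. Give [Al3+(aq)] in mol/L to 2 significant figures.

The Br₂/Br⁻ couple has the larger reduction potential, so it is the cathode: E°cell = +1.06 − (−1.65) = +2.71 V and n = 6.
From the Nernst equation, log Q = n(E° − E)/0.0592 = 6·(+2.71 − (+2.781))/0.0592 = −7.196.
The balanced reaction is 3 Br2(l) + 2 Al(s) → 6 Br-(aq) + 2 Al3+(aq), so Q = [Br-(aq)]^6·[Al3+(aq)]^2.
Isolating [Al3+(aq)] in Q = 10^{−7.196} yields log [Al3+(aq)] = −3.019, i.e. 0.00096 M.

0.00096 M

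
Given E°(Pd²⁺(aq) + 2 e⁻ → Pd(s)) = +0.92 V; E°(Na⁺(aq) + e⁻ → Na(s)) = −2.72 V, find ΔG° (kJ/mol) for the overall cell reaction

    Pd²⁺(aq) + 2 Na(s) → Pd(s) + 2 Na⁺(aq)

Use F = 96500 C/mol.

−703 kJ/mol

In the reaction as written Pd²⁺(aq) is reduced, so the Pd²⁺/Pd couple is the cathode and Na⁺/Na is the anode.
E°cell = +0.92 − (−2.72) = +3.64 V; balancing electrons gives n = 2.
ΔG° = −nFE°cell = −(2)(96500)(+3.64) J/mol = −703 kJ/mol.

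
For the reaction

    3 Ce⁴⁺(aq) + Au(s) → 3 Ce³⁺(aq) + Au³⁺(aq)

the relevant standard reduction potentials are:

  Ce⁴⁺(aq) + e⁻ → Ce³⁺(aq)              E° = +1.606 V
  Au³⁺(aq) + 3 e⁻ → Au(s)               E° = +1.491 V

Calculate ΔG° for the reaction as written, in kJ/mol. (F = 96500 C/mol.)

In the reaction as written Ce⁴⁺(aq) is reduced, so the Ce⁴⁺/Ce³⁺ couple is the cathode and Au³⁺/Au is the anode.
E°cell = +1.606 − (+1.491) = +0.115 V; balancing electrons gives n = 3.
ΔG° = −nFE°cell = −(3)(96500)(+0.115) J/mol = −33.3 kJ/mol.

−33.3 kJ/mol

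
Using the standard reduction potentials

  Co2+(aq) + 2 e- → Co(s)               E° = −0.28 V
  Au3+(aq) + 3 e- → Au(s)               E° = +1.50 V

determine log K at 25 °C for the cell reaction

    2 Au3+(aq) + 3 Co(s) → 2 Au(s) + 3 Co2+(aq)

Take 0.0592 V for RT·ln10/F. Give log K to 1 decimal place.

log K = 180.4

The Au³⁺/Au couple is reduced (cathode); E°cell = +1.50 − (−0.28) = +1.78 V with n = 6.
At equilibrium E = 0, so log K = nE°cell / 0.0592 = (6)(+1.78) / 0.0592 = 180.4.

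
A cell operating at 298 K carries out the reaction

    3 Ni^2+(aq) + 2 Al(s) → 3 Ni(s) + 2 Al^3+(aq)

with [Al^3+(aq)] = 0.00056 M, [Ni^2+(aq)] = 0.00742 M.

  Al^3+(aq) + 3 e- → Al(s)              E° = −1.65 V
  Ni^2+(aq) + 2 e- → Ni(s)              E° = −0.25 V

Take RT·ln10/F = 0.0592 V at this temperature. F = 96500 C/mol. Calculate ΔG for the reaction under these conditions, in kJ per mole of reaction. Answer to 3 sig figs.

With Ni²⁺/Ni reduced at the cathode, E°cell = −0.25 − (−1.65) = +1.40 V and n = 6.
Q = [Al^3+(aq)]^2 / [Ni^2+(aq)]^3 = 0.768, so log Q = −0.115 and E = +1.40 − (0.0592/6)(−0.115) = +1.4011 V.
Then ΔG = −nFE = −6 × 96500 × +1.4011 J/mol = −811 kJ/mol.

−811 kJ/mol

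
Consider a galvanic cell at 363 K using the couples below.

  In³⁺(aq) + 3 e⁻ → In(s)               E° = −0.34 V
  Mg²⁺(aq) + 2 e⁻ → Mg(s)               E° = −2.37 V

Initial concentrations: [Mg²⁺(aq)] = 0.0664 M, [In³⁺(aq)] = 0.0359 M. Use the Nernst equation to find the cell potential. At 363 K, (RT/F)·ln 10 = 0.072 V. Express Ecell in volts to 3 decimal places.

In³⁺/In is reduced (cathode, E° = −0.34 V) and Mg²⁺/Mg is oxidized (anode).
E°cell = E°cat − E°an = −0.34 − (−2.37) = +2.03 V; n = 6.
For the overall reaction 2 In³⁺(aq) + 3 Mg(s) → 2 In(s) + 3 Mg²⁺(aq), Q = [Mg²⁺(aq)]^3 / [In³⁺(aq)]^2 = 0.227, giving log Q = −0.644.
E = E° − (0.072/n)·log Q = +2.03 − (0.072/6)(−0.644) = +2.038 V.

+2.038 V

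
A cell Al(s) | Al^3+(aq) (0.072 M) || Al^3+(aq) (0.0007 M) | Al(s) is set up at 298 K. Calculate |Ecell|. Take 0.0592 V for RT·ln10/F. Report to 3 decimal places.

For a concentration cell E°cell = 0, since both electrodes use the same couple.
The compartment with the higher Al^3+(aq) concentration (0.072 M) acts as the cathode; ions are reduced there and produced at the dilute (0.0007 M) anode.
With n = 3, Ecell = −(0.0592/3)·log([dilute]/[conc]) = −(0.0592/3)·log(0.0007/0.072) = +0.040 V.

0.040 V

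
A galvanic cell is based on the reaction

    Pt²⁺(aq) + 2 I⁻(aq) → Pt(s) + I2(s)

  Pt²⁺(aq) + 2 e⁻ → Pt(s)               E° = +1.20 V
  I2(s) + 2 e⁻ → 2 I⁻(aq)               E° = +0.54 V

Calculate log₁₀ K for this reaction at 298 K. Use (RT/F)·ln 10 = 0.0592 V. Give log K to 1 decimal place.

The Pt²⁺/Pt couple is reduced (cathode); E°cell = +1.20 − (+0.54) = +0.66 V with n = 2.
At equilibrium E = 0, so log K = nE°cell / 0.0592 = (2)(+0.66) / 0.0592 = 22.3.

log K = 22.3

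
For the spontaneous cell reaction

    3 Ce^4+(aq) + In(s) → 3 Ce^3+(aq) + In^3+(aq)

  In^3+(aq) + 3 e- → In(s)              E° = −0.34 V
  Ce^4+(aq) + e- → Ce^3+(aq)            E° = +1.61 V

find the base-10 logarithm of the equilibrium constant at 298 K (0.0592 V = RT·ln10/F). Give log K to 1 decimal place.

log K = 98.8

The Ce⁴⁺/Ce³⁺ couple is reduced (cathode); E°cell = +1.61 − (−0.34) = +1.95 V with n = 3.
At equilibrium E = 0, so log K = nE°cell / 0.0592 = (3)(+1.95) / 0.0592 = 98.8.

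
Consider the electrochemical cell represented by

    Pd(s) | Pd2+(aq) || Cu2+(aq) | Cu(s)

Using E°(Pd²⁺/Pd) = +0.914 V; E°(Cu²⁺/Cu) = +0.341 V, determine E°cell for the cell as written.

−0.573 V

By convention the left-hand electrode in cell notation is the anode (oxidation) and the right-hand electrode is the cathode (reduction).
E°cell = E°(right) − E°(left) = +0.341 − (+0.914) = −0.573 V.
The negative sign shows that, as written, the cell would require an external voltage to drive the reaction.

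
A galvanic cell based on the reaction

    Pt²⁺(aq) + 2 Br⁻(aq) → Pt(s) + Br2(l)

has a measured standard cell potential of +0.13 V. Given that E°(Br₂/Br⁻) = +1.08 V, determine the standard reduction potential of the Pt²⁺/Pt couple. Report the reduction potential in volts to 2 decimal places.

In the reaction as written the Pt²⁺/Pt couple is reduced (cathode) and Br₂/Br⁻ is oxidized (anode), so E°cell = E°(Pt²⁺/Pt) − E°(Br₂/Br⁻).
E°(Pt²⁺/Pt) = E°cell + E°(anode) = +0.13 + (+1.08) = +1.21 V.

+1.21 V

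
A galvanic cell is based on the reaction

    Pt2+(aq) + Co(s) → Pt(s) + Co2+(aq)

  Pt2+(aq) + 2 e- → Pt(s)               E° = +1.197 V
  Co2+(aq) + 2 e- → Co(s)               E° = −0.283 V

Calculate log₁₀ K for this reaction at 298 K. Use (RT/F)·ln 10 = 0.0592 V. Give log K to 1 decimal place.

The Pt²⁺/Pt couple is reduced (cathode); E°cell = +1.197 − (−0.283) = +1.480 V with n = 2.
At equilibrium E = 0, so log K = nE°cell / 0.0592 = (2)(+1.480) / 0.0592 = 50.0.

log K = 50.0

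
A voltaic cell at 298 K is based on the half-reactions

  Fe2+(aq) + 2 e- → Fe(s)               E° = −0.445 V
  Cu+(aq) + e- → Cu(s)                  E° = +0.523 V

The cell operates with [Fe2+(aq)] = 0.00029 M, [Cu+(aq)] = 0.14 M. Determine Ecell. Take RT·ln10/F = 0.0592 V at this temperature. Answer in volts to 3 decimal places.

+1.022 V

Since E°(Cu⁺/Cu) > E°(Fe²⁺/Fe), Cu⁺/Cu serves as the cathode.
E°cell = +0.523 − (−0.445) = +0.968 V, with n = 2 electrons transferred.
The balanced reaction is 2 Cu+(aq) + Fe(s) → 2 Cu(s) + Fe2+(aq), so Q = [Fe2+(aq)] / [Cu+(aq)]^2 = 0.0148 and log Q = −1.830.
Applying E = E° − (RT ln10/nF)·log Q gives +0.968 − (0.0592/2)(−1.830) = +1.022 V.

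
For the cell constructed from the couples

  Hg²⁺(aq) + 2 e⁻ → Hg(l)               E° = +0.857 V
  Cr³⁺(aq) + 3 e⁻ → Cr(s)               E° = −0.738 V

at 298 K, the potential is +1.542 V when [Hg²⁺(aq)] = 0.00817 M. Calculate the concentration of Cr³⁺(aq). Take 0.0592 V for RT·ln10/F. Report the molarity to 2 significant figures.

0.36 M

The Hg²⁺/Hg couple has the larger reduction potential, so it is the cathode: E°cell = +0.857 − (−0.738) = +1.595 V and n = 6.
Since E = E° − (0.0592/n)·log Q, log Q = n(E° − E)/0.0592 = 5.372.
The balanced reaction is 3 Hg²⁺(aq) + 2 Cr(s) → 3 Hg(l) + 2 Cr³⁺(aq), so Q = [Cr³⁺(aq)]^2 / [Hg²⁺(aq)]^3.
Isolating [Cr³⁺(aq)] in Q = 10^{5.372} yields log [Cr³⁺(aq)] = −0.446, i.e. 0.36 M.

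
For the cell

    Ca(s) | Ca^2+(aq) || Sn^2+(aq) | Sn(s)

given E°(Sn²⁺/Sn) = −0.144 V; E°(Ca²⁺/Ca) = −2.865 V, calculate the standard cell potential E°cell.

By convention the left-hand electrode in cell notation is the anode (oxidation) and the right-hand electrode is the cathode (reduction).
E°cell = E°(right) − E°(left) = −0.144 − (−2.865) = +2.721 V.

+2.721 V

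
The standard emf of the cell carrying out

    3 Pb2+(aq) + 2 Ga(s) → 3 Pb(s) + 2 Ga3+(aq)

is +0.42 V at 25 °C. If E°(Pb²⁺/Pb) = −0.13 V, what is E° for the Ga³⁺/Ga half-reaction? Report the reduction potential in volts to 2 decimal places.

In the reaction as written the Pb²⁺/Pb couple is reduced (cathode) and Ga³⁺/Ga is oxidized (anode), so E°cell = E°(Pb²⁺/Pb) − E°(Ga³⁺/Ga).
E°(Ga³⁺/Ga) = E°(cathode) − E°cell = −0.13 − (+0.42) = −0.55 V.

−0.55 V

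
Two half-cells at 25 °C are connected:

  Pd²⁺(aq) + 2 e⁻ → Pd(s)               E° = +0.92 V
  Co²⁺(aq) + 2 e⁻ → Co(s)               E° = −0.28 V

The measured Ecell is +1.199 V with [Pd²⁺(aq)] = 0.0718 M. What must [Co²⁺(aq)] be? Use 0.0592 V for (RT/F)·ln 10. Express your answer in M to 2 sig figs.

0.078 M

The Pd²⁺/Pd couple has the larger reduction potential, so it is the cathode: E°cell = +0.92 − (−0.28) = +1.20 V and n = 2.
Rearranging E = E° − (0.0592/n)·log Q gives log Q = 2(+1.20 − (+1.199))/0.0592 = 0.034.
Balancing electrons gives Pd²⁺(aq) + Co(s) → Pd(s) + Co²⁺(aq); thus Q = [Co²⁺(aq)] / [Pd²⁺(aq)].
Isolating [Co²⁺(aq)] in Q = 10^{0.034} yields log [Co²⁺(aq)] = −1.110, i.e. 0.078 M.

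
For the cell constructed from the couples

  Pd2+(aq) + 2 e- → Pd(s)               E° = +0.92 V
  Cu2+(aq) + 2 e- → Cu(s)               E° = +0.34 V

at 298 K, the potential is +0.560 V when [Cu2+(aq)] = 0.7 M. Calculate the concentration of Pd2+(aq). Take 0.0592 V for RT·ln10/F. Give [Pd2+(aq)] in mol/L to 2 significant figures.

0.15 M

The Pd²⁺/Pd couple has the larger reduction potential, so it is the cathode: E°cell = +0.92 − (+0.34) = +0.58 V and n = 2.
From the Nernst equation, log Q = n(E° − E)/0.0592 = 2·(+0.58 − (+0.560))/0.0592 = 0.676.
Balancing electrons gives Pd2+(aq) + Cu(s) → Pd(s) + Cu2+(aq); thus Q = [Cu2+(aq)] / [Pd2+(aq)].
Isolating [Pd2+(aq)] in Q = 10^{0.676} yields log [Pd2+(aq)] = −0.831, i.e. 0.15 M.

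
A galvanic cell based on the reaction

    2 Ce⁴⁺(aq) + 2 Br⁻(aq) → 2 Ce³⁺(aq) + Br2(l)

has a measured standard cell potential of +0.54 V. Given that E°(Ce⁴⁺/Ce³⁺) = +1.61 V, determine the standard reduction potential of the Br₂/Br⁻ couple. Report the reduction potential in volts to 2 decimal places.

+1.07 V

In the reaction as written the Ce⁴⁺/Ce³⁺ couple is reduced (cathode) and Br₂/Br⁻ is oxidized (anode), so E°cell = E°(Ce⁴⁺/Ce³⁺) − E°(Br₂/Br⁻).
E°(Br₂/Br⁻) = E°(cathode) − E°cell = +1.61 − (+0.54) = +1.07 V.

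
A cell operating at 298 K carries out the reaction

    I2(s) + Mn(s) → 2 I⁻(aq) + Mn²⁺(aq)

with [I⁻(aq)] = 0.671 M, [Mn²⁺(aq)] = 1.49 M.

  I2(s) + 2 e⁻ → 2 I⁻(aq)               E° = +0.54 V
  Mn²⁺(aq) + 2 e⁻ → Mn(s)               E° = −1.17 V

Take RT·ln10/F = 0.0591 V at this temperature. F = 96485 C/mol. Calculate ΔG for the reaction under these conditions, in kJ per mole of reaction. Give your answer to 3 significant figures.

−331 kJ/mol

The standard cell potential is +0.54 − (−1.17) = +1.71 V, with n = 2 electrons in the balanced equation.
Q = [I⁻(aq)]^2·[Mn²⁺(aq)] = 0.671, so log Q = −0.173 and E = +1.71 − (0.0591/2)(−0.173) = +1.7151 V.
ΔG = −nFE = −(2)(96485)(+1.7151) J/mol = −331 kJ/mol.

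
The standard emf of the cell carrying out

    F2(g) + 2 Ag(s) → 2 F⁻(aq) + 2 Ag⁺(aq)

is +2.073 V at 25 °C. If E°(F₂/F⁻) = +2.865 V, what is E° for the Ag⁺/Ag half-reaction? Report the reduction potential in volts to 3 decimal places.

+0.792 V

In the reaction as written the F₂/F⁻ couple is reduced (cathode) and Ag⁺/Ag is oxidized (anode), so E°cell = E°(F₂/F⁻) − E°(Ag⁺/Ag).
E°(Ag⁺/Ag) = E°(cathode) − E°cell = +2.865 − (+2.073) = +0.792 V.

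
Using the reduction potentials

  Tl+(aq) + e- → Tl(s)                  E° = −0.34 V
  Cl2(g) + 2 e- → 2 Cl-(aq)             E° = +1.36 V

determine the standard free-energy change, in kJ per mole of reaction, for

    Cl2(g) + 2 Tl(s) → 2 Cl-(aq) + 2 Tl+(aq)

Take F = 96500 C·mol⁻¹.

−328 kJ/mol

In the reaction as written Cl2(g) is reduced, so the Cl₂/Cl⁻ couple is the cathode and Tl⁺/Tl is the anode.
E°cell = +1.36 − (−0.34) = +1.70 V; balancing electrons gives n = 2.
ΔG° = −nFE°cell = −(2)(96500)(+1.70) J/mol = −328 kJ/mol.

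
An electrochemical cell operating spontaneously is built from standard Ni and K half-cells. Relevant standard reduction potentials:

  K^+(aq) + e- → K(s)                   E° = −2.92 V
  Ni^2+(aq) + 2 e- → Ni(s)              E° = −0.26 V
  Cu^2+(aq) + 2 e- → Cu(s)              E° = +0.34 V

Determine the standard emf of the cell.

+2.66 V

Of the two couples in this cell, the one with the more positive reduction potential is reduced at the cathode: here that is Ni²⁺/Ni (−0.26 V); K⁺/K (−2.92 V) is the anode.
E°cell = E°(cathode) − E°(anode) = −0.26 − (−2.92) = +2.66 V.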